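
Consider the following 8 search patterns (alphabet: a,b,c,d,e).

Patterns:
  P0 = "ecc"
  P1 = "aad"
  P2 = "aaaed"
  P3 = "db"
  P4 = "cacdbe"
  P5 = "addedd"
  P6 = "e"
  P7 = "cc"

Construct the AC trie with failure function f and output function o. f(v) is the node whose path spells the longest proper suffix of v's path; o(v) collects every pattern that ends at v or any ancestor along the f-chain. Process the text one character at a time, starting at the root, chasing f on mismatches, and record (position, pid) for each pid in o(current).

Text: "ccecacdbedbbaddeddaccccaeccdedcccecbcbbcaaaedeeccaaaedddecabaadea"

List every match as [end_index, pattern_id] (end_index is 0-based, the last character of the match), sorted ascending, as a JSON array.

Build:
Trie nodes:
  n0 'ε': a→4 c→12 d→10 e→1
  n1 'e': c→2  [P6 ends]
  n2 'ec': c→3
  n3 'ecc': ·  [P0 ends]
  n4 'a': a→5 d→18
  n5 'aa': a→7 d→6
  n6 'aad': ·  [P1 ends]
  n7 'aaa': e→8
  n8 'aaae': d→9
  n9 'aaaed': ·  [P2 ends]
  n10 'd': b→11
  n11 'db': ·  [P3 ends]
  n12 'c': a→13 c→23
  n13 'ca': c→14
  n14 'cac': d→15
  n15 'cacd': b→16
  n16 'cacdb': e→17
  n17 'cacdbe': ·  [P4 ends]
  n18 'ad': d→19
  n19 'add': e→20
  n20 'adde': d→21
  n21 'added': d→22
  n22 'addedd': ·  [P5 ends]
  n23 'cc': ·  [P7 ends]

Failure links (BFS by depth):
  fail(1) 'e': from fail(0)=0 chase 'e': 0 ⇒ 0;  out={6}∪out(0)={6}
  fail(4) 'a': from fail(0)=0 chase 'a': 0 ⇒ 0;  out=∅∪out(0)=∅
  fail(10) 'd': from fail(0)=0 chase 'd': 0 ⇒ 0;  out=∅∪out(0)=∅
  fail(12) 'c': from fail(0)=0 chase 'c': 0 ⇒ 0;  out=∅∪out(0)=∅
  fail(2) 'ec': from fail(1)=0 chase 'c': 0 ⇒ 12;  out=∅∪out(12)=∅
  fail(5) 'aa': from fail(4)=0 chase 'a': 0 ⇒ 4;  out=∅∪out(4)=∅
  fail(11) 'db': from fail(10)=0 chase 'b': 0 ⇒ 0;  out={3}∪out(0)={3}
  fail(13) 'ca': from fail(12)=0 chase 'a': 0 ⇒ 4;  out=∅∪out(4)=∅
  fail(18) 'ad': from fail(4)=0 chase 'd': 0 ⇒ 10;  out=∅∪out(10)=∅
  fail(23) 'cc': from fail(12)=0 chase 'c': 0 ⇒ 12;  out={7}∪out(12)={7}
  fail(3) 'ecc': from fail(2)=12 chase 'c': 12 ⇒ 23;  out={0}∪out(23)={0,7}
  fail(6) 'aad': from fail(5)=4 chase 'd': 4 ⇒ 18;  out={1}∪out(18)={1}
  fail(7) 'aaa': from fail(5)=4 chase 'a': 4 ⇒ 5;  out=∅∪out(5)=∅
  fail(14) 'cac': from fail(13)=4 chase 'c': 4→0 ⇒ 12;  out=∅∪out(12)=∅
  fail(19) 'add': from fail(18)=10 chase 'd': 10→0 ⇒ 10;  out=∅∪out(10)=∅
  fail(8) 'aaae': from fail(7)=5 chase 'e': 5→4→0 ⇒ 1;  out=∅∪out(1)={6}
  fail(15) 'cacd': from fail(14)=12 chase 'd': 12→0 ⇒ 10;  out=∅∪out(10)=∅
  fail(20) 'adde': from fail(19)=10 chase 'e': 10→0 ⇒ 1;  out=∅∪out(1)={6}
  fail(9) 'aaaed': from fail(8)=1 chase 'd': 1→0 ⇒ 10;  out={2}∪out(10)={2}
  fail(16) 'cacdb': from fail(15)=10 chase 'b': 10 ⇒ 11;  out=∅∪out(11)={3}
  fail(21) 'added': from fail(20)=1 chase 'd': 1→0 ⇒ 10;  out=∅∪out(10)=∅
  fail(17) 'cacdbe': from fail(16)=11 chase 'e': 11→0 ⇒ 1;  out={4}∪out(1)={4,6}
  fail(22) 'addedd': from fail(21)=10 chase 'd': 10→0 ⇒ 10;  out={5}∪out(10)={5}

Run:
i=0 'c': node 0→12
i=1 'c': node 12→23  ** P7@[0:1]
i=2 'e': node 23→1 ·f  ** P6@[2:2]
i=3 'c': node 1→2
i=4 'a': node 2→13 ·f
i=5 'c': node 13→14
i=6 'd': node 14→15
i=7 'b': node 15→16  ** P3@[6:7]
i=8 'e': node 16→17  ** P4@[3:8],P6@[8:8]
i=9 'd': node 17→10 ·f
i=10 'b': node 10→11  ** P3@[9:10]
i=11 'b': node 11→0 ·f
i=12 'a': node 0→4
i=13 'd': node 4→18
i=14 'd': node 18→19
i=15 'e': node 19→20  ** P6@[15:15]
i=16 'd': node 20→21
i=17 'd': node 21→22  ** P5@[12:17]
i=18 'a': node 22→4 ·f
i=19 'c': node 4→12 ·f
i=20 'c': node 12→23  ** P7@[19:20]
i=21 'c': node 23→23 ·f  ** P7@[20:21]
i=22 'c': node 23→23 ·f  ** P7@[21:22]
i=23 'a': node 23→13 ·f
i=24 'e': node 13→1 ·f  ** P6@[24:24]
i=25 'c': node 1→2
i=26 'c': node 2→3  ** P0@[24:26],P7@[25:26]
i=27 'd': node 3→10 ·f
i=28 'e': node 10→1 ·f  ** P6@[28:28]
i=29 'd': node 1→10 ·f
i=30 'c': node 10→12 ·f
i=31 'c': node 12→23  ** P7@[30:31]
i=32 'c': node 23→23 ·f  ** P7@[31:32]
i=33 'e': node 23→1 ·f  ** P6@[33:33]
i=34 'c': node 1→2
i=35 'b': node 2→0 ·f
i=36 'c': node 0→12
i=37 'b': node 12→0 ·f
i=38 'b': node 0→0
i=39 'c': node 0→12
i=40 'a': node 12→13
i=41 'a': node 13→5 ·f
i=42 'a': node 5→7
i=43 'e': node 7→8  ** P6@[43:43]
i=44 'd': node 8→9  ** P2@[40:44]
i=45 'e': node 9→1 ·f  ** P6@[45:45]
i=46 'e': node 1→1 ·f  ** P6@[46:46]
i=47 'c': node 1→2
i=48 'c': node 2→3  ** P0@[46:48],P7@[47:48]
i=49 'a': node 3→13 ·f
i=50 'a': node 13→5 ·f
i=51 'a': node 5→7
i=52 'e': node 7→8  ** P6@[52:52]
i=53 'd': node 8→9  ** P2@[49:53]
i=54 'd': node 9→10 ·f
i=55 'd': node 10→10 ·f
i=56 'e': node 10→1 ·f  ** P6@[56:56]
i=57 'c': node 1→2
i=58 'a': node 2→13 ·f
i=59 'b': node 13→0 ·f
i=60 'a': node 0→4
i=61 'a': node 4→5
i=62 'd': node 5→6  ** P1@[60:62]
i=63 'e': node 6→1 ·f  ** P6@[63:63]
i=64 'a': node 1→4 ·f

All matches (sorted): [[1,7],[2,6],[7,3],[8,4],[8,6],[10,3],[15,6],[17,5],[20,7],[21,7],[22,7],[24,6],[26,0],[26,7],[28,6],[31,7],[32,7],[33,6],[43,6],[44,2],[45,6],[46,6],[48,0],[48,7],[52,6],[53,2],[56,6],[62,1],[63,6]]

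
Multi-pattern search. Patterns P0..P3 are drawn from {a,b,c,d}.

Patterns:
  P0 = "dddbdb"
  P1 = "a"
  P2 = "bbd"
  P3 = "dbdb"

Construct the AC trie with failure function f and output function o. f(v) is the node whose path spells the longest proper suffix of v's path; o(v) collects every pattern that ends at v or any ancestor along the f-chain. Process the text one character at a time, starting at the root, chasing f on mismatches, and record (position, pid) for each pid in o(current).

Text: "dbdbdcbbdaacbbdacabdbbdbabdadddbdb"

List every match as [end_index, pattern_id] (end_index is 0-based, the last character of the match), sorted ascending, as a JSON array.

Construct AC machine:
Trie nodes:
  n0 'ε': a→7 b→8 d→1
  n1 'd': b→11 d→2
  n2 'dd': d→3
  n3 'ddd': b→4
  n4 'dddb': d→5
  n5 'dddbd': b→6
  n6 'dddbdb': ·  ←P0
  n7 'a': ·  ←P1
  n8 'b': b→9
  n9 'bb': d→10
  n10 'bbd': ·  ←P2
  n11 'db': d→12
  n12 'dbd': b→13
  n13 'dbdb': ·  ←P3

BFS fail/out derivation:
  fail(1) 'd': from fail(0)=0 chase 'd': 0 ⇒ 0;  out=∅∪out(0)=∅
  fail(7) 'a': from fail(0)=0 chase 'a': 0 ⇒ 0;  out={1}∪out(0)={1}
  fail(8) 'b': from fail(0)=0 chase 'b': 0 ⇒ 0;  out=∅∪out(0)=∅
  fail(2) 'dd': from fail(1)=0 chase 'd': 0 ⇒ 1;  out=∅∪out(1)=∅
  fail(9) 'bb': from fail(8)=0 chase 'b': 0 ⇒ 8;  out=∅∪out(8)=∅
  fail(11) 'db': from fail(1)=0 chase 'b': 0 ⇒ 8;  out=∅∪out(8)=∅
  fail(3) 'ddd': from fail(2)=1 chase 'd': 1 ⇒ 2;  out=∅∪out(2)=∅
  fail(10) 'bbd': from fail(9)=8 chase 'd': 8→0 ⇒ 1;  out={2}∪out(1)={2}
  fail(12) 'dbd': from fail(11)=8 chase 'd': 8→0 ⇒ 1;  out=∅∪out(1)=∅
  fail(4) 'dddb': from fail(3)=2 chase 'b': 2→1 ⇒ 11;  out=∅∪out(11)=∅
  fail(13) 'dbdb': from fail(12)=1 chase 'b': 1 ⇒ 11;  out={3}∪out(11)={3}
  fail(5) 'dddbd': from fail(4)=11 chase 'd': 11 ⇒ 12;  out=∅∪out(12)=∅
  fail(6) 'dddbdb': from fail(5)=12 chase 'b': 12 ⇒ 13;  out={0}∪out(13)={0,3}

Run:
i=0 'd': node 0→1
i=1 'b': node 1→11
i=2 'd': node 11→12
i=3 'b': node 12→13  ** P3@[0:3]
i=4 'd': node 13→12 ·f
i=5 'c': node 12→0 ·f
i=6 'b': node 0→8
i=7 'b': node 8→9
i=8 'd': node 9→10  ** P2@[6:8]
i=9 'a': node 10→7 ·f  ** P1@[9:9]
i=10 'a': node 7→7 ·f  ** P1@[10:10]
i=11 'c': node 7→0 ·f
i=12 'b': node 0→8
i=13 'b': node 8→9
i=14 'd': node 9→10  ** P2@[12:14]
i=15 'a': node 10→7 ·f  ** P1@[15:15]
i=16 'c': node 7→0 ·f
i=17 'a': node 0→7  ** P1@[17:17]
i=18 'b': node 7→8 ·f
i=19 'd': node 8→1 ·f
i=20 'b': node 1→11
i=21 'b': node 11→9 ·f
i=22 'd': node 9→10  ** P2@[20:22]
i=23 'b': node 10→11 ·f
i=24 'a': node 11→7 ·f  ** P1@[24:24]
i=25 'b': node 7→8 ·f
i=26 'd': node 8→1 ·f
i=27 'a': node 1→7 ·f  ** P1@[27:27]
i=28 'd': node 7→1 ·f
i=29 'd': node 1→2
i=30 'd': node 2→3
i=31 'b': node 3→4
i=32 'd': node 4→5
i=33 'b': node 5→6  ** P0@[28:33],P3@[30:33]

All matches (sorted): [[3,3],[8,2],[9,1],[10,1],[14,2],[15,1],[17,1],[22,2],[24,1],[27,1],[33,0],[33,3]]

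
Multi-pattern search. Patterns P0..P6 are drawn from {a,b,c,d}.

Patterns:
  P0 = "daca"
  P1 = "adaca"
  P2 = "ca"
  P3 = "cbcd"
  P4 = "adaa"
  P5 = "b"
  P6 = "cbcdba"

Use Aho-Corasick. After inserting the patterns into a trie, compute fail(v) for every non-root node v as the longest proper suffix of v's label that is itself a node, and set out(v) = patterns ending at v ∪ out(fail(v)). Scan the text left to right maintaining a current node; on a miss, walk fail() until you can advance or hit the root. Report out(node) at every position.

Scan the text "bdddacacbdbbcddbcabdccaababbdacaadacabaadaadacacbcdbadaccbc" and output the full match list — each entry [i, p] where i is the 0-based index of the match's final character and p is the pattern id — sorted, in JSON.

Construct AC machine:
Trie nodes:
  0='ε' goto a→5 b→16 c→10 d→1
  1='d' goto a→2
  2='da' goto c→3
  3='dac' goto a→4
  4='daca' goto ·  ←P0
  5='a' goto d→6
  6='ad' goto a→7
  7='ada' goto a→15 c→8
  8='adac' goto a→9
  9='adaca' goto ·  ←P1
  10='c' goto a→11 b→12
  11='ca' goto ·  ←P2
  12='cb' goto c→13
  13='cbc' goto d→14
  14='cbcd' goto b→17  ←P3
  15='adaa' goto ·  ←P4
  16='b' goto ·  ←P5
  17='cbcdb' goto a→18
  18='cbcdba' goto ·  ←P6

BFS fail/out derivation:
  n1('d'): parent n0 fail=0; on 'd' 0 → fail=0;  out ∅∪∅=∅
  n5('a'): parent n0 fail=0; on 'a' 0 → fail=0;  out ∅∪∅=∅
  n10('c'): parent n0 fail=0; on 'c' 0 → fail=0;  out ∅∪∅=∅
  n16('b'): parent n0 fail=0; on 'b' 0 → fail=0;  out {5}∪∅={5}
  n2('da'): parent n1 fail=0; on 'a' 0 → fail=5;  out ∅∪∅=∅
  n6('ad'): parent n5 fail=0; on 'd' 0 → fail=1;  out ∅∪∅=∅
  n11('ca'): parent n10 fail=0; on 'a' 0 → fail=5;  out {2}∪∅={2}
  n12('cb'): parent n10 fail=0; on 'b' 0 → fail=16;  out ∅∪{5}={5}
  n3('dac'): parent n2 fail=5; on 'c' 5→0 → fail=10;  out ∅∪∅=∅
  n7('ada'): parent n6 fail=1; on 'a' 1 → fail=2;  out ∅∪∅=∅
  n13('cbc'): parent n12 fail=16; on 'c' 16→0 → fail=10;  out ∅∪∅=∅
  n4('daca'): parent n3 fail=10; on 'a' 10 → fail=11;  out {0}∪{2}={0,2}
  n8('adac'): parent n7 fail=2; on 'c' 2 → fail=3;  out ∅∪∅=∅
  n14('cbcd'): parent n13 fail=10; on 'd' 10→0 → fail=1;  out {3}∪∅={3}
  n15('adaa'): parent n7 fail=2; on 'a' 2→5→0 → fail=5;  out {4}∪∅={4}
  n9('adaca'): parent n8 fail=3; on 'a' 3 → fail=4;  out {1}∪{0,2}={0,1,2}
  n17('cbcdb'): parent n14 fail=1; on 'b' 1→0 → fail=16;  out ∅∪{5}={5}
  n18('cbcdba'): parent n17 fail=16; on 'a' 16→0 → fail=5;  out {6}∪∅={6}

Scan:
[0] read 'b'  n0⇒n16  emit P5@[0:0]
[1] read 'd'  n16⇒n1 ·f
[2] read 'd'  n1⇒n1 ·f
[3] read 'd'  n1⇒n1 ·f
[4] read 'a'  n1⇒n2
[5] read 'c'  n2⇒n3
[6] read 'a'  n3⇒n4  emit P0@[3:6],P2@[5:6]
[7] read 'c'  n4⇒n10 ·f
[8] read 'b'  n10⇒n12  emit P5@[8:8]
[9] read 'd'  n12⇒n1 ·f
[10] read 'b'  n1⇒n16 ·f  emit P5@[10:10]
[11] read 'b'  n16⇒n16 ·f  emit P5@[11:11]
[12] read 'c'  n16⇒n10 ·f
[13] read 'd'  n10⇒n1 ·f
[14] read 'd'  n1⇒n1 ·f
[15] read 'b'  n1⇒n16 ·f  emit P5@[15:15]
[16] read 'c'  n16⇒n10 ·f
[17] read 'a'  n10⇒n11  emit P2@[16:17]
[18] read 'b'  n11⇒n16 ·f  emit P5@[18:18]
[19] read 'd'  n16⇒n1 ·f
[20] read 'c'  n1⇒n10 ·f
[21] read 'c'  n10⇒n10 ·f
[22] read 'a'  n10⇒n11  emit P2@[21:22]
[23] read 'a'  n11⇒n5 ·f
[24] read 'b'  n5⇒n16 ·f  emit P5@[24:24]
[25] read 'a'  n16⇒n5 ·f
[26] read 'b'  n5⇒n16 ·f  emit P5@[26:26]
[27] read 'b'  n16⇒n16 ·f  emit P5@[27:27]
[28] read 'd'  n16⇒n1 ·f
[29] read 'a'  n1⇒n2
[30] read 'c'  n2⇒n3
[31] read 'a'  n3⇒n4  emit P0@[28:31],P2@[30:31]
[32] read 'a'  n4⇒n5 ·f
[33] read 'd'  n5⇒n6
[34] read 'a'  n6⇒n7
[35] read 'c'  n7⇒n8
[36] read 'a'  n8⇒n9  emit P0@[33:36],P1@[32:36],P2@[35:36]
[37] read 'b'  n9⇒n16 ·f  emit P5@[37:37]
[38] read 'a'  n16⇒n5 ·f
[39] read 'a'  n5⇒n5 ·f
[40] read 'd'  n5⇒n6
[41] read 'a'  n6⇒n7
[42] read 'a'  n7⇒n15  emit P4@[39:42]
[43] read 'd'  n15⇒n6 ·f
[44] read 'a'  n6⇒n7
[45] read 'c'  n7⇒n8
[46] read 'a'  n8⇒n9  emit P0@[43:46],P1@[42:46],P2@[45:46]
[47] read 'c'  n9⇒n10 ·f
[48] read 'b'  n10⇒n12  emit P5@[48:48]
[49] read 'c'  n12⇒n13
[50] read 'd'  n13⇒n14  emit P3@[47:50]
[51] read 'b'  n14⇒n17  emit P5@[51:51]
[52] read 'a'  n17⇒n18  emit P6@[47:52]
[53] read 'd'  n18⇒n6 ·f
[54] read 'a'  n6⇒n7
[55] read 'c'  n7⇒n8
[56] read 'c'  n8⇒n10 ·f
[57] read 'b'  n10⇒n12  emit P5@[57:57]
[58] read 'c'  n12⇒n13

Matches: [[0,5],[6,0],[6,2],[8,5],[10,5],[11,5],[15,5],[17,2],[18,5],[22,2],[24,5],[26,5],[27,5],[31,0],[31,2],[36,0],[36,1],[36,2],[37,5],[42,4],[46,0],[46,1],[46,2],[48,5],[50,3],[51,5],[52,6],[57,5]]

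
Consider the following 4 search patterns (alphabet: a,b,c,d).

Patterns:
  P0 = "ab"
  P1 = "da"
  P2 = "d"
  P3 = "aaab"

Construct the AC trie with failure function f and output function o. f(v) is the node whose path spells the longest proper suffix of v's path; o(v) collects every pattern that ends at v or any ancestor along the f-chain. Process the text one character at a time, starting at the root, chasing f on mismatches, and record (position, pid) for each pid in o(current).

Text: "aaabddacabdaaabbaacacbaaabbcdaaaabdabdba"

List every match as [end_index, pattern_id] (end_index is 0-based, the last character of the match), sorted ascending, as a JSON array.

Construct AC machine:
Trie (insert patterns):
  0='ε' goto a→1 d→3
  1='a' goto a→5 b→2
  2='ab' goto ·  [P0 ends]
  3='d' goto a→4  [P2 ends]
  4='da' goto ·  [P1 ends]
  5='aa' goto a→6
  6='aaa' goto b→7
  7='aaab' goto ·  [P3 ends]

Failure links (BFS by depth):
  n1('a'): parent n0 fail=0; on 'a' 0 → fail=0;  out ∅∪∅=∅
  n3('d'): parent n0 fail=0; on 'd' 0 → fail=0;  out {2}∪∅={2}
  n2('ab'): parent n1 fail=0; on 'b' 0 → fail=0;  out {0}∪∅={0}
  n4('da'): parent n3 fail=0; on 'a' 0 → fail=1;  out {1}∪∅={1}
  n5('aa'): parent n1 fail=0; on 'a' 0 → fail=1;  out ∅∪∅=∅
  n6('aaa'): parent n5 fail=1; on 'a' 1 → fail=5;  out ∅∪∅=∅
  n7('aaab'): parent n6 fail=5; on 'b' 5→1 → fail=2;  out {3}∪{0}={0,3}

Scan:
[0] read 'a'  n0⇒n1
[1] read 'a'  n1⇒n5
[2] read 'a'  n5⇒n6
[3] read 'b'  n6⇒n7  ** P0@[2:3],P3@[0:3]
[4] read 'd'  n7⇒n3 (via fail)  ** P2@[4:4]
[5] read 'd'  n3⇒n3 (via fail)  ** P2@[5:5]
[6] read 'a'  n3⇒n4  ** P1@[5:6]
[7] read 'c'  n4⇒n0 (via fail)
[8] read 'a'  n0⇒n1
[9] read 'b'  n1⇒n2  ** P0@[8:9]
[10] read 'd'  n2⇒n3 (via fail)  ** P2@[10:10]
[11] read 'a'  n3⇒n4  ** P1@[10:11]
[12] read 'a'  n4⇒n5 (via fail)
[13] read 'a'  n5⇒n6
[14] read 'b'  n6⇒n7  ** P0@[13:14],P3@[11:14]
[15] read 'b'  n7⇒n0 (via fail)
[16] read 'a'  n0⇒n1
[17] read 'a'  n1⇒n5
[18] read 'c'  n5⇒n0 (via fail)
[19] read 'a'  n0⇒n1
[20] read 'c'  n1⇒n0 (via fail)
[21] read 'b'  n0⇒n0
[22] read 'a'  n0⇒n1
[23] read 'a'  n1⇒n5
[24] read 'a'  n5⇒n6
[25] read 'b'  n6⇒n7  ** P0@[24:25],P3@[22:25]
[26] read 'b'  n7⇒n0 (via fail)
[27] read 'c'  n0⇒n0
[28] read 'd'  n0⇒n3  ** P2@[28:28]
[29] read 'a'  n3⇒n4  ** P1@[28:29]
[30] read 'a'  n4⇒n5 (via fail)
[31] read 'a'  n5⇒n6
[32] read 'a'  n6⇒n6 (via fail)
[33] read 'b'  n6⇒n7  ** P0@[32:33],P3@[30:33]
[34] read 'd'  n7⇒n3 (via fail)  ** P2@[34:34]
[35] read 'a'  n3⇒n4  ** P1@[34:35]
[36] read 'b'  n4⇒n2 (via fail)  ** P0@[35:36]
[37] read 'd'  n2⇒n3 (via fail)  ** P2@[37:37]
[38] read 'b'  n3⇒n0 (via fail)
[39] read 'a'  n0⇒n1

Matches: [[3,0],[3,3],[4,2],[5,2],[6,1],[9,0],[10,2],[11,1],[14,0],[14,3],[25,0],[25,3],[28,2],[29,1],[33,0],[33,3],[34,2],[35,1],[36,0],[37,2]]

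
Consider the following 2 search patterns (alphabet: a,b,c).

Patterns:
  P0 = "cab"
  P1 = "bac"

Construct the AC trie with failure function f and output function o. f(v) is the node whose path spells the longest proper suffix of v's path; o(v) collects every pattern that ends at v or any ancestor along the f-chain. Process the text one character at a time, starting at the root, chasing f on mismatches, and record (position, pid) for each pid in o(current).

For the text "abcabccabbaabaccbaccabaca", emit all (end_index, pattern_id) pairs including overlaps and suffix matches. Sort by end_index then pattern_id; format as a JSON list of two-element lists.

Construct AC machine:
Trie nodes:
  0='ε' goto b→4 c→1
  1='c' goto a→2
  2='ca' goto b→3
  3='cab' goto ·  [P0 ends]
  4='b' goto a→5
  5='ba' goto c→6
  6='bac' goto ·  [P1 ends]

Failure links (BFS by depth):
  n1('c'): parent n0 fail=0; on 'c' 0 → fail=0;  out ∅∪∅=∅
  n4('b'): parent n0 fail=0; on 'b' 0 → fail=0;  out ∅∪∅=∅
  n2('ca'): parent n1 fail=0; on 'a' 0 → fail=0;  out ∅∪∅=∅
  n5('ba'): parent n4 fail=0; on 'a' 0 → fail=0;  out ∅∪∅=∅
  n3('cab'): parent n2 fail=0; on 'b' 0 → fail=4;  out {0}∪∅={0}
  n6('bac'): parent n5 fail=0; on 'c' 0 → fail=1;  out {1}∪∅={1}

Scan:
i=0 'a': node 0→0
i=1 'b': node 0→4
i=2 'c': node 4→1 (fail-walked)
i=3 'a': node 1→2
i=4 'b': node 2→3  → match P0@[2:4]
i=5 'c': node 3→1 (fail-walked)
i=6 'c': node 1→1 (fail-walked)
i=7 'a': node 1→2
i=8 'b': node 2→3  → match P0@[6:8]
i=9 'b': node 3→4 (fail-walked)
i=10 'a': node 4→5
i=11 'a': node 5→0 (fail-walked)
i=12 'b': node 0→4
i=13 'a': node 4→5
i=14 'c': node 5→6  → match P1@[12:14]
i=15 'c': node 6→1 (fail-walked)
i=16 'b': node 1→4 (fail-walked)
i=17 'a': node 4→5
i=18 'c': node 5→6  → match P1@[16:18]
i=19 'c': node 6→1 (fail-walked)
i=20 'a': node 1→2
i=21 'b': node 2→3  → match P0@[19:21]
i=22 'a': node 3→5 (fail-walked)
i=23 'c': node 5→6  → match P1@[21:23]
i=24 'a': node 6→2 (fail-walked)

Matches: [[4,0],[8,0],[14,1],[18,1],[21,0],[23,1]]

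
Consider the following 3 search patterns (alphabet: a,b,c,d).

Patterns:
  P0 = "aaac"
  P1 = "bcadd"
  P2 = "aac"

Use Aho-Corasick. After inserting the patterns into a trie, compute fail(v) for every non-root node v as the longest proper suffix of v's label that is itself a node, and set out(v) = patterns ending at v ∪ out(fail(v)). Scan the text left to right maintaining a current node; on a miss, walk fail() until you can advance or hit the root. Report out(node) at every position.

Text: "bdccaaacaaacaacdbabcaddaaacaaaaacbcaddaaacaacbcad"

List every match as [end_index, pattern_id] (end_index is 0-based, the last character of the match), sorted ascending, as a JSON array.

Build:
Trie nodes:
  0='ε' goto a→1 b→5
  1='a' goto a→2
  2='aa' goto a→3 c→10
  3='aaa' goto c→4
  4='aaac' goto ·  [P0 ends]
  5='b' goto c→6
  6='bc' goto a→7
  7='bca' goto d→8
  8='bcad' goto d→9
  9='bcadd' goto ·  [P1 ends]
  10='aac' goto ·  [P2 ends]

BFS fail/out derivation:
  n1('a'): parent n0 fail=0; on 'a' 0 → fail=0;  out ∅∪∅=∅
  n5('b'): parent n0 fail=0; on 'b' 0 → fail=0;  out ∅∪∅=∅
  n2('aa'): parent n1 fail=0; on 'a' 0 → fail=1;  out ∅∪∅=∅
  n6('bc'): parent n5 fail=0; on 'c' 0 → fail=0;  out ∅∪∅=∅
  n3('aaa'): parent n2 fail=1; on 'a' 1 → fail=2;  out ∅∪∅=∅
  n7('bca'): parent n6 fail=0; on 'a' 0 → fail=1;  out ∅∪∅=∅
  n10('aac'): parent n2 fail=1; on 'c' 1→0 → fail=0;  out {2}∪∅={2}
  n4('aaac'): parent n3 fail=2; on 'c' 2 → fail=10;  out {0}∪{2}={0,2}
  n8('bcad'): parent n7 fail=1; on 'd' 1→0 → fail=0;  out ∅∪∅=∅
  n9('bcadd'): parent n8 fail=0; on 'd' 0 → fail=0;  out {1}∪∅={1}

Run:
[0] read 'b'  n0⇒n5
[1] read 'd'  n5⇒n0 ·f
[2] read 'c'  n0⇒n0
[3] read 'c'  n0⇒n0
[4] read 'a'  n0⇒n1
[5] read 'a'  n1⇒n2
[6] read 'a'  n2⇒n3
[7] read 'c'  n3⇒n4  emit P0@[4:7],P2@[5:7]
[8] read 'a'  n4⇒n1 ·f
[9] read 'a'  n1⇒n2
[10] read 'a'  n2⇒n3
[11] read 'c'  n3⇒n4  emit P0@[8:11],P2@[9:11]
[12] read 'a'  n4⇒n1 ·f
[13] read 'a'  n1⇒n2
[14] read 'c'  n2⇒n10  emit P2@[12:14]
[15] read 'd'  n10⇒n0 ·f
[16] read 'b'  n0⇒n5
[17] read 'a'  n5⇒n1 ·f
[18] read 'b'  n1⇒n5 ·f
[19] read 'c'  n5⇒n6
[20] read 'a'  n6⇒n7
[21] read 'd'  n7⇒n8
[22] read 'd'  n8⇒n9  emit P1@[18:22]
[23] read 'a'  n9⇒n1 ·f
[24] read 'a'  n1⇒n2
[25] read 'a'  n2⇒n3
[26] read 'c'  n3⇒n4  emit P0@[23:26],P2@[24:26]
[27] read 'a'  n4⇒n1 ·f
[28] read 'a'  n1⇒n2
[29] read 'a'  n2⇒n3
[30] read 'a'  n3⇒n3 ·f
[31] read 'a'  n3⇒n3 ·f
[32] read 'c'  n3⇒n4  emit P0@[29:32],P2@[30:32]
[33] read 'b'  n4⇒n5 ·f
[34] read 'c'  n5⇒n6
[35] read 'a'  n6⇒n7
[36] read 'd'  n7⇒n8
[37] read 'd'  n8⇒n9  emit P1@[33:37]
[38] read 'a'  n9⇒n1 ·f
[39] read 'a'  n1⇒n2
[40] read 'a'  n2⇒n3
[41] read 'c'  n3⇒n4  emit P0@[38:41],P2@[39:41]
[42] read 'a'  n4⇒n1 ·f
[43] read 'a'  n1⇒n2
[44] read 'c'  n2⇒n10  emit P2@[42:44]
[45] read 'b'  n10⇒n5 ·f
[46] read 'c'  n5⇒n6
[47] read 'a'  n6⇒n7
[48] read 'd'  n7⇒n8

Result: [[7,0],[7,2],[11,0],[11,2],[14,2],[22,1],[26,0],[26,2],[32,0],[32,2],[37,1],[41,0],[41,2],[44,2]]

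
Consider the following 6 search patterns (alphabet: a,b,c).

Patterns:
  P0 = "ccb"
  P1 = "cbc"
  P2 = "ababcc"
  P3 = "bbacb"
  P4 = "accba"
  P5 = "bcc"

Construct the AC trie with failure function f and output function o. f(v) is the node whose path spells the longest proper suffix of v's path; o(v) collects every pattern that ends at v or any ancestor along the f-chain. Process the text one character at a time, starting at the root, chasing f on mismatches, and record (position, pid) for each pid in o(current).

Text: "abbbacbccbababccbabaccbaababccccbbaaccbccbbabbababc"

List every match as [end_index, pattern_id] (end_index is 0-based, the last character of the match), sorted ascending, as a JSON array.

Build:
Trie nodes:
  n0 'ε': a→6 b→12 c→1
  n1 'c': b→4 c→2
  n2 'cc': b→3
  n3 'ccb': ·  ←P0
  n4 'cb': c→5
  n5 'cbc': ·  ←P1
  n6 'a': b→7 c→17
  n7 'ab': a→8
  n8 'aba': b→9
  n9 'abab': c→10
  n10 'ababc': c→11
  n11 'ababcc': ·  ←P2
  n12 'b': b→13 c→21
  n13 'bb': a→14
  n14 'bba': c→15
  n15 'bbac': b→16
  n16 'bbacb': ·  ←P3
  n17 'ac': c→18
  n18 'acc': b→19
  n19 'accb': a→20
  n20 'accba': ·  ←P4
  n21 'bc': c→22
  n22 'bcc': ·  ←P5

BFS fail/out derivation:
  fail(1) 'c': from fail(0)=0 chase 'c': 0 ⇒ 0;  out=∅∪out(0)=∅
  fail(6) 'a': from fail(0)=0 chase 'a': 0 ⇒ 0;  out=∅∪out(0)=∅
  fail(12) 'b': from fail(0)=0 chase 'b': 0 ⇒ 0;  out=∅∪out(0)=∅
  fail(2) 'cc': from fail(1)=0 chase 'c': 0 ⇒ 1;  out=∅∪out(1)=∅
  fail(4) 'cb': from fail(1)=0 chase 'b': 0 ⇒ 12;  out=∅∪out(12)=∅
  fail(7) 'ab': from fail(6)=0 chase 'b': 0 ⇒ 12;  out=∅∪out(12)=∅
  fail(13) 'bb': from fail(12)=0 chase 'b': 0 ⇒ 12;  out=∅∪out(12)=∅
  fail(17) 'ac': from fail(6)=0 chase 'c': 0 ⇒ 1;  out=∅∪out(1)=∅
  fail(21) 'bc': from fail(12)=0 chase 'c': 0 ⇒ 1;  out=∅∪out(1)=∅
  fail(3) 'ccb': from fail(2)=1 chase 'b': 1 ⇒ 4;  out={0}∪out(4)={0}
  fail(5) 'cbc': from fail(4)=12 chase 'c': 12 ⇒ 21;  out={1}∪out(21)={1}
  fail(8) 'aba': from fail(7)=12 chase 'a': 12→0 ⇒ 6;  out=∅∪out(6)=∅
  fail(14) 'bba': from fail(13)=12 chase 'a': 12→0 ⇒ 6;  out=∅∪out(6)=∅
  fail(18) 'acc': from fail(17)=1 chase 'c': 1 ⇒ 2;  out=∅∪out(2)=∅
  fail(22) 'bcc': from fail(21)=1 chase 'c': 1 ⇒ 2;  out={5}∪out(2)={5}
  fail(9) 'abab': from fail(8)=6 chase 'b': 6 ⇒ 7;  out=∅∪out(7)=∅
  fail(15) 'bbac': from fail(14)=6 chase 'c': 6 ⇒ 17;  out=∅∪out(17)=∅
  fail(19) 'accb': from fail(18)=2 chase 'b': 2 ⇒ 3;  out=∅∪out(3)={0}
  fail(10) 'ababc': from fail(9)=7 chase 'c': 7→12 ⇒ 21;  out=∅∪out(21)=∅
  fail(16) 'bbacb': from fail(15)=17 chase 'b': 17→1 ⇒ 4;  out={3}∪out(4)={3}
  fail(20) 'accba': from fail(19)=3 chase 'a': 3→4→12→0 ⇒ 6;  out={4}∪out(6)={4}
  fail(11) 'ababcc': from fail(10)=21 chase 'c': 21 ⇒ 22;  out={2}∪out(22)={2,5}

Text stream:
i=0 'a': node 0→6
i=1 'b': node 6→7
i=2 'b': node 7→13 (via fail)
i=3 'b': node 13→13 (via fail)
i=4 'a': node 13→14
i=5 'c': node 14→15
i=6 'b': node 15→16  → match P3@[2:6]
i=7 'c': node 16→5 (via fail)  → match P1@[5:7]
i=8 'c': node 5→22 (via fail)  → match P5@[6:8]
i=9 'b': node 22→3 (via fail)  → match P0@[7:9]
i=10 'a': node 3→6 (via fail)
i=11 'b': node 6→7
i=12 'a': node 7→8
i=13 'b': node 8→9
i=14 'c': node 9→10
i=15 'c': node 10→11  → match P2@[10:15],P5@[13:15]
i=16 'b': node 11→3 (via fail)  → match P0@[14:16]
i=17 'a': node 3→6 (via fail)
i=18 'b': node 6→7
i=19 'a': node 7→8
i=20 'c': node 8→17 (via fail)
i=21 'c': node 17→18
i=22 'b': node 18→19  → match P0@[20:22]
i=23 'a': node 19→20  → match P4@[19:23]
i=24 'a': node 20→6 (via fail)
i=25 'b': node 6→7
i=26 'a': node 7→8
i=27 'b': node 8→9
i=28 'c': node 9→10
i=29 'c': node 10→11  → match P2@[24:29],P5@[27:29]
i=30 'c': node 11→2 (via fail)
i=31 'c': node 2→2 (via fail)
i=32 'b': node 2→3  → match P0@[30:32]
i=33 'b': node 3→13 (via fail)
i=34 'a': node 13→14
i=35 'a': node 14→6 (via fail)
i=36 'c': node 6→17
i=37 'c': node 17→18
i=38 'b': node 18→19  → match P0@[36:38]
i=39 'c': node 19→5 (via fail)  → match P1@[37:39]
i=40 'c': node 5→22 (via fail)  → match P5@[38:40]
i=41 'b': node 22→3 (via fail)  → match P0@[39:41]
i=42 'b': node 3→13 (via fail)
i=43 'a': node 13→14
i=44 'b': node 14→7 (via fail)
i=45 'b': node 7→13 (via fail)
i=46 'a': node 13→14
i=47 'b': node 14→7 (via fail)
i=48 'a': node 7→8
i=49 'b': node 8→9
i=50 'c': node 9→10

Matches: [[6,3],[7,1],[8,5],[9,0],[15,2],[15,5],[16,0],[22,0],[23,4],[29,2],[29,5],[32,0],[38,0],[39,1],[40,5],[41,0]]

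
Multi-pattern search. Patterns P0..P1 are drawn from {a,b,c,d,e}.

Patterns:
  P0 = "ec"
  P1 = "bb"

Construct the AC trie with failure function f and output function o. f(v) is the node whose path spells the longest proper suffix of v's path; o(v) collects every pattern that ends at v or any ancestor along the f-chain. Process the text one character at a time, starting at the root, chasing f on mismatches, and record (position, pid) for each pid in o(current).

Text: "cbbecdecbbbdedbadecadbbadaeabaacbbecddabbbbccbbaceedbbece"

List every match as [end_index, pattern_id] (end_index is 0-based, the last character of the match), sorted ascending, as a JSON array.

Construct AC machine:
Trie nodes:
  0='ε' goto b→3 e→1
  1='e' goto c→2
  2='ec' goto ·  [P0 ends]
  3='b' goto b→4
  4='bb' goto ·  [P1 ends]

BFS fail/out derivation:
  fail(1) 'e': from fail(0)=0 chase 'e': 0 ⇒ 0;  out=∅∪out(0)=∅
  fail(3) 'b': from fail(0)=0 chase 'b': 0 ⇒ 0;  out=∅∪out(0)=∅
  fail(2) 'ec': from fail(1)=0 chase 'c': 0 ⇒ 0;  out={0}∪out(0)={0}
  fail(4) 'bb': from fail(3)=0 chase 'b': 0 ⇒ 3;  out={1}∪out(3)={1}

Scan:
pos 0 'c': at 0
pos 1 'b': at 3
pos 2 'b': at 4  → match P1@[1:2]
pos 3 'e': at 1 (fail-walked)
pos 4 'c': at 2  → match P0@[3:4]
pos 5 'd': at 0 (fail-walked)
pos 6 'e': at 1
pos 7 'c': at 2  → match P0@[6:7]
pos 8 'b': at 3 (fail-walked)
pos 9 'b': at 4  → match P1@[8:9]
pos 10 'b': at 4 (fail-walked)  → match P1@[9:10]
pos 11 'd': at 0 (fail-walked)
pos 12 'e': at 1
pos 13 'd': at 0 (fail-walked)
pos 14 'b': at 3
pos 15 'a': at 0 (fail-walked)
pos 16 'd': at 0
pos 17 'e': at 1
pos 18 'c': at 2  → match P0@[17:18]
pos 19 'a': at 0 (fail-walked)
pos 20 'd': at 0
pos 21 'b': at 3
pos 22 'b': at 4  → match P1@[21:22]
pos 23 'a': at 0 (fail-walked)
pos 24 'd': at 0
pos 25 'a': at 0
pos 26 'e': at 1
pos 27 'a': at 0 (fail-walked)
pos 28 'b': at 3
pos 29 'a': at 0 (fail-walked)
pos 30 'a': at 0
pos 31 'c': at 0
pos 32 'b': at 3
pos 33 'b': at 4  → match P1@[32:33]
pos 34 'e': at 1 (fail-walked)
pos 35 'c': at 2  → match P0@[34:35]
pos 36 'd': at 0 (fail-walked)
pos 37 'd': at 0
pos 38 'a': at 0
pos 39 'b': at 3
pos 40 'b': at 4  → match P1@[39:40]
pos 41 'b': at 4 (fail-walked)  → match P1@[40:41]
pos 42 'b': at 4 (fail-walked)  → match P1@[41:42]
pos 43 'c': at 0 (fail-walked)
pos 44 'c': at 0
pos 45 'b': at 3
pos 46 'b': at 4  → match P1@[45:46]
pos 47 'a': at 0 (fail-walked)
pos 48 'c': at 0
pos 49 'e': at 1
pos 50 'e': at 1 (fail-walked)
pos 51 'd': at 0 (fail-walked)
pos 52 'b': at 3
pos 53 'b': at 4  → match P1@[52:53]
pos 54 'e': at 1 (fail-walked)
pos 55 'c': at 2  → match P0@[54:55]
pos 56 'e': at 1 (fail-walked)

Matches: [[2,1],[4,0],[7,0],[9,1],[10,1],[18,0],[22,1],[33,1],[35,0],[40,1],[41,1],[42,1],[46,1],[53,1],[55,0]]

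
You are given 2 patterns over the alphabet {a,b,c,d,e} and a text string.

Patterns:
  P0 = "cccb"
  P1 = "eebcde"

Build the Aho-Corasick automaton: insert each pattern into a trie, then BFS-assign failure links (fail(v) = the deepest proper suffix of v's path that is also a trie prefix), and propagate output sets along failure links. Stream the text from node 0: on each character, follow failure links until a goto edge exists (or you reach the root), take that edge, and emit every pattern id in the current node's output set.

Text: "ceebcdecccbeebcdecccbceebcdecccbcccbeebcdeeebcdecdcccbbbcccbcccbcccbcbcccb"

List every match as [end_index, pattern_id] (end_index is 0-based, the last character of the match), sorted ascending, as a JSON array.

Construct AC machine:
Trie nodes:
  0='ε' goto c→1 e→5
  1='c' goto c→2
  2='cc' goto c→3
  3='ccc' goto b→4
  4='cccb' goto ·  ←P0
  5='e' goto e→6
  6='ee' goto b→7
  7='eeb' goto c→8
  8='eebc' goto d→9
  9='eebcd' goto e→10
  10='eebcde' goto ·  ←P1

BFS fail/out derivation:
  fail(1) 'c': from fail(0)=0 chase 'c': 0 ⇒ 0;  out=∅∪out(0)=∅
  fail(5) 'e': from fail(0)=0 chase 'e': 0 ⇒ 0;  out=∅∪out(0)=∅
  fail(2) 'cc': from fail(1)=0 chase 'c': 0 ⇒ 1;  out=∅∪out(1)=∅
  fail(6) 'ee': from fail(5)=0 chase 'e': 0 ⇒ 5;  out=∅∪out(5)=∅
  fail(3) 'ccc': from fail(2)=1 chase 'c': 1 ⇒ 2;  out=∅∪out(2)=∅
  fail(7) 'eeb': from fail(6)=5 chase 'b': 5→0 ⇒ 0;  out=∅∪out(0)=∅
  fail(4) 'cccb': from fail(3)=2 chase 'b': 2→1→0 ⇒ 0;  out={0}∪out(0)={0}
  fail(8) 'eebc': from fail(7)=0 chase 'c': 0 ⇒ 1;  out=∅∪out(1)=∅
  fail(9) 'eebcd': from fail(8)=1 chase 'd': 1→0 ⇒ 0;  out=∅∪out(0)=∅
  fail(10) 'eebcde': from fail(9)=0 chase 'e': 0 ⇒ 5;  out={1}∪out(5)={1}

Run:
pos 0 'c': at 1
pos 1 'e': at 5 (via fail)
pos 2 'e': at 6
pos 3 'b': at 7
pos 4 'c': at 8
pos 5 'd': at 9
pos 6 'e': at 10  → match P1@[1:6]
pos 7 'c': at 1 (via fail)
pos 8 'c': at 2
pos 9 'c': at 3
pos 10 'b': at 4  → match P0@[7:10]
pos 11 'e': at 5 (via fail)
pos 12 'e': at 6
pos 13 'b': at 7
pos 14 'c': at 8
pos 15 'd': at 9
pos 16 'e': at 10  → match P1@[11:16]
pos 17 'c': at 1 (via fail)
pos 18 'c': at 2
pos 19 'c': at 3
pos 20 'b': at 4  → match P0@[17:20]
pos 21 'c': at 1 (via fail)
pos 22 'e': at 5 (via fail)
pos 23 'e': at 6
pos 24 'b': at 7
pos 25 'c': at 8
pos 26 'd': at 9
pos 27 'e': at 10  → match P1@[22:27]
pos 28 'c': at 1 (via fail)
pos 29 'c': at 2
pos 30 'c': at 3
pos 31 'b': at 4  → match P0@[28:31]
pos 32 'c': at 1 (via fail)
pos 33 'c': at 2
pos 34 'c': at 3
pos 35 'b': at 4  → match P0@[32:35]
pos 36 'e': at 5 (via fail)
pos 37 'e': at 6
pos 38 'b': at 7
pos 39 'c': at 8
pos 40 'd': at 9
pos 41 'e': at 10  → match P1@[36:41]
pos 42 'e': at 6 (via fail)
pos 43 'e': at 6 (via fail)
pos 44 'b': at 7
pos 45 'c': at 8
pos 46 'd': at 9
pos 47 'e': at 10  → match P1@[42:47]
pos 48 'c': at 1 (via fail)
pos 49 'd': at 0 (via fail)
pos 50 'c': at 1
pos 51 'c': at 2
pos 52 'c': at 3
pos 53 'b': at 4  → match P0@[50:53]
pos 54 'b': at 0 (via fail)
pos 55 'b': at 0
pos 56 'c': at 1
pos 57 'c': at 2
pos 58 'c': at 3
pos 59 'b': at 4  → match P0@[56:59]
pos 60 'c': at 1 (via fail)
pos 61 'c': at 2
pos 62 'c': at 3
pos 63 'b': at 4  → match P0@[60:63]
pos 64 'c': at 1 (via fail)
pos 65 'c': at 2
pos 66 'c': at 3
pos 67 'b': at 4  → match P0@[64:67]
pos 68 'c': at 1 (via fail)
pos 69 'b': at 0 (via fail)
pos 70 'c': at 1
pos 71 'c': at 2
pos 72 'c': at 3
pos 73 'b': at 4  → match P0@[70:73]

Matches: [[6,1],[10,0],[16,1],[20,0],[27,1],[31,0],[35,0],[41,1],[47,1],[53,0],[59,0],[63,0],[67,0],[73,0]]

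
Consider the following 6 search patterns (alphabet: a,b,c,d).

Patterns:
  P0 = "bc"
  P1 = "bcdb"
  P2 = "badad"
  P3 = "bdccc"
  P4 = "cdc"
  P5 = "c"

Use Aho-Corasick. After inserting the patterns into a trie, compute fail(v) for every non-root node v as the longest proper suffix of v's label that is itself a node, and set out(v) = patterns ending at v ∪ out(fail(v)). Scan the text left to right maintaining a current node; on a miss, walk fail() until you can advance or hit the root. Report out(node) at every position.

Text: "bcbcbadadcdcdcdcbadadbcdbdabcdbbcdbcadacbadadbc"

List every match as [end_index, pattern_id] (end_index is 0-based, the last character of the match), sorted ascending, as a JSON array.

Build automaton:
Trie (insert patterns):
  n0 'ε': b→1 c→13
  n1 'b': a→5 c→2 d→9
  n2 'bc': d→3  [P0 ends]
  n3 'bcd': b→4
  n4 'bcdb': ·  [P1 ends]
  n5 'ba': d→6
  n6 'bad': a→7
  n7 'bada': d→8
  n8 'badad': ·  [P2 ends]
  n9 'bd': c→10
  n10 'bdc': c→11
  n11 'bdcc': c→12
  n12 'bdccc': ·  [P3 ends]
  n13 'c': d→14  [P5 ends]
  n14 'cd': c→15
  n15 'cdc': ·  [P4 ends]

BFS fail/out derivation:
  n1('b'): parent n0 fail=0; on 'b' 0 → fail=0;  out ∅∪∅=∅
  n13('c'): parent n0 fail=0; on 'c' 0 → fail=0;  out {5}∪∅={5}
  n2('bc'): parent n1 fail=0; on 'c' 0 → fail=13;  out {0}∪{5}={0,5}
  n5('ba'): parent n1 fail=0; on 'a' 0 → fail=0;  out ∅∪∅=∅
  n9('bd'): parent n1 fail=0; on 'd' 0 → fail=0;  out ∅∪∅=∅
  n14('cd'): parent n13 fail=0; on 'd' 0 → fail=0;  out ∅∪∅=∅
  n3('bcd'): parent n2 fail=13; on 'd' 13 → fail=14;  out ∅∪∅=∅
  n6('bad'): parent n5 fail=0; on 'd' 0 → fail=0;  out ∅∪∅=∅
  n10('bdc'): parent n9 fail=0; on 'c' 0 → fail=13;  out ∅∪{5}={5}
  n15('cdc'): parent n14 fail=0; on 'c' 0 → fail=13;  out {4}∪{5}={4,5}
  n4('bcdb'): parent n3 fail=14; on 'b' 14→0 → fail=1;  out {1}∪∅={1}
  n7('bada'): parent n6 fail=0; on 'a' 0 → fail=0;  out ∅∪∅=∅
  n11('bdcc'): parent n10 fail=13; on 'c' 13→0 → fail=13;  out ∅∪{5}={5}
  n8('badad'): parent n7 fail=0; on 'd' 0 → fail=0;  out {2}∪∅={2}
  n12('bdccc'): parent n11 fail=13; on 'c' 13→0 → fail=13;  out {3}∪{5}={3,5}

Text stream:
i=0 'b': node 0→1
i=1 'c': node 1→2  → match P0@[0:1],P5@[1:1]
i=2 'b': node 2→1 ·f
i=3 'c': node 1→2  → match P0@[2:3],P5@[3:3]
i=4 'b': node 2→1 ·f
i=5 'a': node 1→5
i=6 'd': node 5→6
i=7 'a': node 6→7
i=8 'd': node 7→8  → match P2@[4:8]
i=9 'c': node 8→13 ·f  → match P5@[9:9]
i=10 'd': node 13→14
i=11 'c': node 14→15  → match P4@[9:11],P5@[11:11]
i=12 'd': node 15→14 ·f
i=13 'c': node 14→15  → match P4@[11:13],P5@[13:13]
i=14 'd': node 15→14 ·f
i=15 'c': node 14→15  → match P4@[13:15],P5@[15:15]
i=16 'b': node 15→1 ·f
i=17 'a': node 1→5
i=18 'd': node 5→6
i=19 'a': node 6→7
i=20 'd': node 7→8  → match P2@[16:20]
i=21 'b': node 8→1 ·f
i=22 'c': node 1→2  → match P0@[21:22],P5@[22:22]
i=23 'd': node 2→3
i=24 'b': node 3→4  → match P1@[21:24]
i=25 'd': node 4→9 ·f
i=26 'a': node 9→0 ·f
i=27 'b': node 0→1
i=28 'c': node 1→2  → match P0@[27:28],P5@[28:28]
i=29 'd': node 2→3
i=30 'b': node 3→4  → match P1@[27:30]
i=31 'b': node 4→1 ·f
i=32 'c': node 1→2  → match P0@[31:32],P5@[32:32]
i=33 'd': node 2→3
i=34 'b': node 3→4  → match P1@[31:34]
i=35 'c': node 4→2 ·f  → match P0@[34:35],P5@[35:35]
i=36 'a': node 2→0 ·f
i=37 'd': node 0→0
i=38 'a': node 0→0
i=39 'c': node 0→13  → match P5@[39:39]
i=40 'b': node 13→1 ·f
i=41 'a': node 1→5
i=42 'd': node 5→6
i=43 'a': node 6→7
i=44 'd': node 7→8  → match P2@[40:44]
i=45 'b': node 8→1 ·f
i=46 'c': node 1→2  → match P0@[45:46],P5@[46:46]

Result: [[1,0],[1,5],[3,0],[3,5],[8,2],[9,5],[11,4],[11,5],[13,4],[13,5],[15,4],[15,5],[20,2],[22,0],[22,5],[24,1],[28,0],[28,5],[30,1],[32,0],[32,5],[34,1],[35,0],[35,5],[39,5],[44,2],[46,0],[46,5]]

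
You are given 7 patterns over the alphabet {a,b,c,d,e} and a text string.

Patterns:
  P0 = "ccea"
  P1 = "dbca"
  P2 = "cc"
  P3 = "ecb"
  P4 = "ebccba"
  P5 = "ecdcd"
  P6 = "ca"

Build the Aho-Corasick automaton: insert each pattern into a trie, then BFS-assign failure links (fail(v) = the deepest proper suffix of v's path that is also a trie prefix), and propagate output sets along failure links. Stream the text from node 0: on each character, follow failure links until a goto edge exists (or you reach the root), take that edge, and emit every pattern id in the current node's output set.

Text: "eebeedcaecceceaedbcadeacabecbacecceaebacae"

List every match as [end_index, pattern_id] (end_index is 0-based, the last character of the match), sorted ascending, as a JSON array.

Construct AC machine:
Trie nodes:
  0='ε' goto c→1 d→5 e→9
  1='c' goto a→20 c→2
  2='cc' goto e→3  [P2 ends]
  3='cce' goto a→4
  4='ccea' goto ·  [P0 ends]
  5='d' goto b→6
  6='db' goto c→7
  7='dbc' goto a→8
  8='dbca' goto ·  [P1 ends]
  9='e' goto b→12 c→10
  10='ec' goto b→11 d→17
  11='ecb' goto ·  [P3 ends]
  12='eb' goto c→13
  13='ebc' goto c→14
  14='ebcc' goto b→15
  15='ebccb' goto a→16
  16='ebccba' goto ·  [P4 ends]
  17='ecd' goto c→18
  18='ecdc' goto d→19
  19='ecdcd' goto ·  [P5 ends]
  20='ca' goto ·  [P6 ends]

Failure links (BFS by depth):
  fail(1) 'c': from fail(0)=0 chase 'c': 0 ⇒ 0;  out=∅∪out(0)=∅
  fail(5) 'd': from fail(0)=0 chase 'd': 0 ⇒ 0;  out=∅∪out(0)=∅
  fail(9) 'e': from fail(0)=0 chase 'e': 0 ⇒ 0;  out=∅∪out(0)=∅
  fail(2) 'cc': from fail(1)=0 chase 'c': 0 ⇒ 1;  out={2}∪out(1)={2}
  fail(6) 'db': from fail(5)=0 chase 'b': 0 ⇒ 0;  out=∅∪out(0)=∅
  fail(10) 'ec': from fail(9)=0 chase 'c': 0 ⇒ 1;  out=∅∪out(1)=∅
  fail(12) 'eb': from fail(9)=0 chase 'b': 0 ⇒ 0;  out=∅∪out(0)=∅
  fail(20) 'ca': from fail(1)=0 chase 'a': 0 ⇒ 0;  out={6}∪out(0)={6}
  fail(3) 'cce': from fail(2)=1 chase 'e': 1→0 ⇒ 9;  out=∅∪out(9)=∅
  fail(7) 'dbc': from fail(6)=0 chase 'c': 0 ⇒ 1;  out=∅∪out(1)=∅
  fail(11) 'ecb': from fail(10)=1 chase 'b': 1→0 ⇒ 0;  out={3}∪out(0)={3}
  fail(13) 'ebc': from fail(12)=0 chase 'c': 0 ⇒ 1;  out=∅∪out(1)=∅
  fail(17) 'ecd': from fail(10)=1 chase 'd': 1→0 ⇒ 5;  out=∅∪out(5)=∅
  fail(4) 'ccea': from fail(3)=9 chase 'a': 9→0 ⇒ 0;  out={0}∪out(0)={0}
  fail(8) 'dbca': from fail(7)=1 chase 'a': 1 ⇒ 20;  out={1}∪out(20)={1,6}
  fail(14) 'ebcc': from fail(13)=1 chase 'c': 1 ⇒ 2;  out=∅∪out(2)={2}
  fail(18) 'ecdc': from fail(17)=5 chase 'c': 5→0 ⇒ 1;  out=∅∪out(1)=∅
  fail(15) 'ebccb': from fail(14)=2 chase 'b': 2→1→0 ⇒ 0;  out=∅∪out(0)=∅
  fail(19) 'ecdcd': from fail(18)=1 chase 'd': 1→0 ⇒ 5;  out={5}∪out(5)={5}
  fail(16) 'ebccba': from fail(15)=0 chase 'a': 0 ⇒ 0;  out={4}∪out(0)={4}

Run:
[0] read 'e'  n0⇒n9
[1] read 'e'  n9⇒n9 ·f
[2] read 'b'  n9⇒n12
[3] read 'e'  n12⇒n9 ·f
[4] read 'e'  n9⇒n9 ·f
[5] read 'd'  n9⇒n5 ·f
[6] read 'c'  n5⇒n1 ·f
[7] read 'a'  n1⇒n20  emit P6@[6:7]
[8] read 'e'  n20⇒n9 ·f
[9] read 'c'  n9⇒n10
[10] read 'c'  n10⇒n2 ·f  emit P2@[9:10]
[11] read 'e'  n2⇒n3
[12] read 'c'  n3⇒n10 ·f
[13] read 'e'  n10⇒n9 ·f
[14] read 'a'  n9⇒n0 ·f
[15] read 'e'  n0⇒n9
[16] read 'd'  n9⇒n5 ·f
[17] read 'b'  n5⇒n6
[18] read 'c'  n6⇒n7
[19] read 'a'  n7⇒n8  emit P1@[16:19],P6@[18:19]
[20] read 'd'  n8⇒n5 ·f
[21] read 'e'  n5⇒n9 ·f
[22] read 'a'  n9⇒n0 ·f
[23] read 'c'  n0⇒n1
[24] read 'a'  n1⇒n20  emit P6@[23:24]
[25] read 'b'  n20⇒n0 ·f
[26] read 'e'  n0⇒n9
[27] read 'c'  n9⇒n10
[28] read 'b'  n10⇒n11  emit P3@[26:28]
[29] read 'a'  n11⇒n0 ·f
[30] read 'c'  n0⇒n1
[31] read 'e'  n1⇒n9 ·f
[32] read 'c'  n9⇒n10
[33] read 'c'  n10⇒n2 ·f  emit P2@[32:33]
[34] read 'e'  n2⇒n3
[35] read 'a'  n3⇒n4  emit P0@[32:35]
[36] read 'e'  n4⇒n9 ·f
[37] read 'b'  n9⇒n12
[38] read 'a'  n12⇒n0 ·f
[39] read 'c'  n0⇒n1
[40] read 'a'  n1⇒n20  emit P6@[39:40]
[41] read 'e'  n20⇒n9 ·f

Result: [[7,6],[10,2],[19,1],[19,6],[24,6],[28,3],[33,2],[35,0],[40,6]]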